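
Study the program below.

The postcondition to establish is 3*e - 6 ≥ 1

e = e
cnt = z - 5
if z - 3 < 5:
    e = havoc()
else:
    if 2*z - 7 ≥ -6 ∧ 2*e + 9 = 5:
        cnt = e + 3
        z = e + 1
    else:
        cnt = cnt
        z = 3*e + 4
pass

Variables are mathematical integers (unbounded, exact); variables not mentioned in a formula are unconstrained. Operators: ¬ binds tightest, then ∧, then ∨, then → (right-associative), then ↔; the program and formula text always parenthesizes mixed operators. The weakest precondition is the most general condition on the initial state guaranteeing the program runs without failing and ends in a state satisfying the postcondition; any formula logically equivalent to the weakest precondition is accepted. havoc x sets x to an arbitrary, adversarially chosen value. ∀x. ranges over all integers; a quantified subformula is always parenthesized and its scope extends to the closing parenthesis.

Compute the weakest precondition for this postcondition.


Working backward. After the program, the postcondition 3*e - 6 ≥ 1 must hold; in canonical form it is 3*e ≥ 7.
Before skip: 3*e ≥ 7
Then branch requires ∀e_1. 3*e_1 ≥ 7; else branch requires ((2*z ≥ 1 ∧ 2*e = -4) → 3*e ≥ 7) ∧ ((¬(2*z ≥ 1 ∧ 2*e = -4)) → 3*e ≥ 7).
Before the if: (z < 8 → (∀e_1. 3*e_1 ≥ 7)) ∧ ((¬(z < 8)) → (((2*z ≥ 1 ∧ 2*e = -4) → 3*e ≥ 7) ∧ ((¬(2*z ≥ 1 ∧ 2*e = -4)) → 3*e ≥ 7)))
Before cnt := z - 5: (z < 8 → (∀e_1. 3*e_1 ≥ 7)) ∧ ((¬(z < 8)) → (((2*z ≥ 1 ∧ 2*e = -4) → 3*e ≥ 7) ∧ ((¬(2*z ≥ 1 ∧ 2*e = -4)) → 3*e ≥ 7)))
Before e := e: (z < 8 → (∀e_1. 3*e_1 ≥ 7)) ∧ ((¬(z < 8)) → (((2*z ≥ 1 ∧ 2*e = -4) → 3*e ≥ 7) ∧ ((¬(2*z ≥ 1 ∧ 2*e = -4)) → 3*e ≥ 7)))
Answer: WP = (z < 8 → (∀e_1. 3*e_1 ≥ 7)) ∧ ((¬(z < 8)) → (((2*z ≥ 1 ∧ 2*e = -4) → 3*e ≥ 7) ∧ ((¬(2*z ≥ 1 ∧ 2*e = -4)) → 3*e ≥ 7)))


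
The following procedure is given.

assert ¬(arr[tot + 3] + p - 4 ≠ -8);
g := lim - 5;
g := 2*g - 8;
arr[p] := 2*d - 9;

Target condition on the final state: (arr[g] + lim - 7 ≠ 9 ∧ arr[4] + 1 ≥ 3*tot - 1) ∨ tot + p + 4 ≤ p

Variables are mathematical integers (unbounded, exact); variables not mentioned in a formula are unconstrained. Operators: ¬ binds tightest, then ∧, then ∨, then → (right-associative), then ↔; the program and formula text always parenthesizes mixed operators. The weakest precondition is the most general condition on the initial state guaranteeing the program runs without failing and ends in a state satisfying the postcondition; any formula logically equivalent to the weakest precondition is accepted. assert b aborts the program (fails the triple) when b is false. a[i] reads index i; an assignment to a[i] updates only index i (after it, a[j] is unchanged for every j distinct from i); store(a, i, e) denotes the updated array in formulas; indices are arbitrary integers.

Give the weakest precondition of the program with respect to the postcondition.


Working backward. After the program, the postcondition (arr[g] + lim - 7 ≠ 9 ∧ arr[4] + 1 ≥ 3*tot - 1) ∨ tot + p + 4 ≤ p must hold; in canonical form it is (arr[g] + lim ≠ 16 ∧ arr[4] ≥ 3*tot - 2) ∨ tot ≤ -4.
Before arr[p] := 2*d - 9: (store(arr, p, 2*d - 9)[g] + lim ≠ 16 ∧ store(arr, p, 2*d - 9)[4] ≥ 3*tot - 2) ∨ tot ≤ -4
Before g := 2*g - 8: (store(arr, p, 2*d - 9)[2*g - 8] + lim ≠ 16 ∧ store(arr, p, 2*d - 9)[4] ≥ 3*tot - 2) ∨ tot ≤ -4
Before g := lim - 5: (store(arr, p, 2*d - 9)[2*lim - 18] + lim ≠ 16 ∧ store(arr, p, 2*d - 9)[4] ≥ 3*tot - 2) ∨ tot ≤ -4
Before assert ¬(arr[tot + 3] + p - 4 ≠ -8): (¬(arr[tot + 3] + p ≠ -4)) ∧ ((store(arr, p, 2*d - 9)[2*lim - 18] + lim ≠ 16 ∧ store(arr, p, 2*d - 9)[4] ≥ 3*tot - 2) ∨ tot ≤ -4)
Answer: WP = (¬(arr[tot + 3] + p ≠ -4)) ∧ ((store(arr, p, 2*d - 9)[2*lim - 18] + lim ≠ 16 ∧ store(arr, p, 2*d - 9)[4] ≥ 3*tot - 2) ∨ tot ≤ -4)


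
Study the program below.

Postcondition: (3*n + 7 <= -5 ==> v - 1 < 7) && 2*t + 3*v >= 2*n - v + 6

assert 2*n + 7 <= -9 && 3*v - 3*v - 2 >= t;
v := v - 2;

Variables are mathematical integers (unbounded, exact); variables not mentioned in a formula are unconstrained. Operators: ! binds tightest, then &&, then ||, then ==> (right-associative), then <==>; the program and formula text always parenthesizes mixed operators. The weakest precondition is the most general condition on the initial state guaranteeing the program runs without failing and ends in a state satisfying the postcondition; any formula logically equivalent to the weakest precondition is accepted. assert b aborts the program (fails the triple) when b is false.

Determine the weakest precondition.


Working backward. After the program, the postcondition (3*n + 7 <= -5 ==> v - 1 < 7) && 2*t + 3*v >= 2*n - v + 6 must hold; in canonical form it is (3*n <= -12 ==> v < 8) && 2*t + 4*v >= 2*n + 6.
Before v := v - 2: (3*n <= -12 ==> v < 10) && 2*t + 4*v >= 2*n + 14
Before assert 2*n + 7 <= -9 && 3*v - 3*v - 2 >= t: 2*n <= -16 && t <= -2 && (3*n <= -12 ==> v < 10) && 2*t + 4*v >= 2*n + 14
Answer: WP = 2*n <= -16 && t <= -2 && (3*n <= -12 ==> v < 10) && 2*t + 4*v >= 2*n + 14


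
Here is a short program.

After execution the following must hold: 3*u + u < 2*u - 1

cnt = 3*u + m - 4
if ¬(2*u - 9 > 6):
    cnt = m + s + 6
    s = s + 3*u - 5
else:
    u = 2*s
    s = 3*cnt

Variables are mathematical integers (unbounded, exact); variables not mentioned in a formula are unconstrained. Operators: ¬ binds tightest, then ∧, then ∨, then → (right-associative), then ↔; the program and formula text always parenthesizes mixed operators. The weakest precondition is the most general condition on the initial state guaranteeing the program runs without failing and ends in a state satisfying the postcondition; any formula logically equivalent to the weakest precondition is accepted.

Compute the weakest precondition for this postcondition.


Working backward. After the program, the postcondition 3*u + u < 2*u - 1 must hold; in canonical form it is 2*u < -1.
Then branch requires 2*u < -1; else branch requires 4*s < -1.
Before the if: ((¬(2*u > 15)) → 2*u < -1) ∧ (2*u > 15 → 4*s < -1)
Before cnt := 3*u + m - 4: ((¬(2*u > 15)) → 2*u < -1) ∧ (2*u > 15 → 4*s < -1)
Answer: WP = ((¬(2*u > 15)) → 2*u < -1) ∧ (2*u > 15 → 4*s < -1)


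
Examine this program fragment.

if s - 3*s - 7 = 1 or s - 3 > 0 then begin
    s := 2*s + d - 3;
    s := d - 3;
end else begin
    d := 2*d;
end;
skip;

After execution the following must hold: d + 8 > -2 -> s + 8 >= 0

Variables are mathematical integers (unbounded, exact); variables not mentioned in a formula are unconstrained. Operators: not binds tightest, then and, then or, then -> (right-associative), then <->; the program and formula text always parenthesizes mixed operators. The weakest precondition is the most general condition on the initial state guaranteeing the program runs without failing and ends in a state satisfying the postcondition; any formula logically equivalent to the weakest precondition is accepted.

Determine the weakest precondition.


Working backward. After the program, the postcondition d + 8 > -2 -> s + 8 >= 0 must hold; in canonical form it is d > -10 -> s >= -8.
Before skip: d > -10 -> s >= -8
Then branch requires d > -10 -> d >= -5; else branch requires 2*d > -10 -> s >= -8.
Before the if: ((2*s = -8 or s > 3) -> (d > -10 -> d >= -5)) and ((not (2*s = -8 or s > 3)) -> (2*d > -10 -> s >= -8))
Answer: WP = ((2*s = -8 or s > 3) -> (d > -10 -> d >= -5)) and ((not (2*s = -8 or s > 3)) -> (2*d > -10 -> s >= -8))


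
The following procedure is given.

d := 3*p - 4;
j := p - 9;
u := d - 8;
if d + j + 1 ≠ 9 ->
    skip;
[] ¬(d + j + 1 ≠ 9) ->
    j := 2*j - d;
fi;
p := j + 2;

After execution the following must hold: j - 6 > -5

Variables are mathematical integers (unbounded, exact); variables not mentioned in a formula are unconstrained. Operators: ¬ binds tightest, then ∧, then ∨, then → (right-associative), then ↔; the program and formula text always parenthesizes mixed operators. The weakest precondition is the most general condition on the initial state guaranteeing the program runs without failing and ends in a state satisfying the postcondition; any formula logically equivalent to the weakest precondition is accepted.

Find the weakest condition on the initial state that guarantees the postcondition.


Working backward. After the program, the postcondition j - 6 > -5 must hold; in canonical form it is j > 1.
Before p := j + 2: j > 1
Then branch requires j > 1; else branch requires 2*j > d + 1.
Before the if: (d + j ≠ 8 → j > 1) ∧ ((¬(d + j ≠ 8)) → 2*j > d + 1)
Before u := d - 8: (d + j ≠ 8 → j > 1) ∧ ((¬(d + j ≠ 8)) → 2*j > d + 1)
Before j := p - 9: (d + p ≠ 17 → p > 10) ∧ ((¬(d + p ≠ 17)) → 2*p > d + 19)
Before d := 3*p - 4: (4*p ≠ 21 → p > 10) ∧ ((¬(4*p ≠ 21)) → p < -15)
Answer: WP = (4*p ≠ 21 → p > 10) ∧ ((¬(4*p ≠ 21)) → p < -15)


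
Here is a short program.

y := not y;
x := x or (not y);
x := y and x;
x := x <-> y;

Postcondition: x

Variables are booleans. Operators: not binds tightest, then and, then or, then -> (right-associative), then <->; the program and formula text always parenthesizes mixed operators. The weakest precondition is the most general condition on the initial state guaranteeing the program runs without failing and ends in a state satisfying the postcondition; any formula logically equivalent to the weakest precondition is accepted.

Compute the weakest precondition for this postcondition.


Working backward. After the program, x must hold.
Before x := x <-> y: x <-> y
Before x := y and x: (y and x) <-> y
Before x := x or (not y): (y and (x or (not y))) <-> y
Before y := not y: ((not y) and (x or y)) <-> (not y)
Answer: WP = ((not y) and (x or y)) <-> (not y)


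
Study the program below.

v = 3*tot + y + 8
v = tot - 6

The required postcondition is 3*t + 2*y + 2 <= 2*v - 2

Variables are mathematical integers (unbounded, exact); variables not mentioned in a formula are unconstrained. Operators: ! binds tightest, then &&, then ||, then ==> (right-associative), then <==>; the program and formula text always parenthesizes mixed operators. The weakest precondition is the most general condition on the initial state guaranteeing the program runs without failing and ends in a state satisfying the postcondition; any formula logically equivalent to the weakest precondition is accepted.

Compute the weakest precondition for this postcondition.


Working backward. After the program, the postcondition 3*t + 2*y + 2 <= 2*v - 2 must hold; in canonical form it is 3*t + 2*y <= 2*v - 4.
Before v := tot - 6: 3*t + 2*y <= 2*tot - 16
Before v := 3*tot + y + 8: 3*t + 2*y <= 2*tot - 16
Answer: WP = 3*t + 2*y <= 2*tot - 16


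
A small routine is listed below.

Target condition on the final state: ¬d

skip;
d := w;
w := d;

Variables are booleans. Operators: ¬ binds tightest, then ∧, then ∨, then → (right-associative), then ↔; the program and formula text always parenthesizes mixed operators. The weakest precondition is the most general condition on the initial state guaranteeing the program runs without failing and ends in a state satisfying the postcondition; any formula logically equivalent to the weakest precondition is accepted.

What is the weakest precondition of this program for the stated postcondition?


Working backward. After the program, ¬d must hold.
Before w := d: ¬d
Before d := w: ¬w
Before skip: ¬w
Answer: WP = ¬w


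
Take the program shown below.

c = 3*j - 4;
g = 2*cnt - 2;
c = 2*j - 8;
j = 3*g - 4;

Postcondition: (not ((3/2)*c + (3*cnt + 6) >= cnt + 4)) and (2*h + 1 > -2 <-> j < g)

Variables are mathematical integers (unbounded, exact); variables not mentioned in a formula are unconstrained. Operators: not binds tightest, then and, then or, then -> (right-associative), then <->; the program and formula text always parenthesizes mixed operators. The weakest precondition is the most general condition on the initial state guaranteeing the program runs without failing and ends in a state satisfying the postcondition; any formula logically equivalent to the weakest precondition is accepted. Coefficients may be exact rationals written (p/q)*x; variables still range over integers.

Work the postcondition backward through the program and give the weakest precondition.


Working backward. After the program, the postcondition (not ((3/2)*c + (3*cnt + 6) >= cnt + 4)) and (2*h + 1 > -2 <-> j < g) must hold; in canonical form it is (not ((3/2)*c + 2*cnt >= -2)) and (2*h > -3 <-> j < g).
Before j := 3*g - 4: (not ((3/2)*c + 2*cnt >= -2)) and (2*h > -3 <-> 2*g < 4)
Before c := 2*j - 8: (not (2*cnt + 3*j >= 10)) and (2*h > -3 <-> 2*g < 4)
Before g := 2*cnt - 2: (not (2*cnt + 3*j >= 10)) and (2*h > -3 <-> 4*cnt < 8)
Before c := 3*j - 4: (not (2*cnt + 3*j >= 10)) and (2*h > -3 <-> 4*cnt < 8)
Answer: WP = (not (2*cnt + 3*j >= 10)) and (2*h > -3 <-> 4*cnt < 8)


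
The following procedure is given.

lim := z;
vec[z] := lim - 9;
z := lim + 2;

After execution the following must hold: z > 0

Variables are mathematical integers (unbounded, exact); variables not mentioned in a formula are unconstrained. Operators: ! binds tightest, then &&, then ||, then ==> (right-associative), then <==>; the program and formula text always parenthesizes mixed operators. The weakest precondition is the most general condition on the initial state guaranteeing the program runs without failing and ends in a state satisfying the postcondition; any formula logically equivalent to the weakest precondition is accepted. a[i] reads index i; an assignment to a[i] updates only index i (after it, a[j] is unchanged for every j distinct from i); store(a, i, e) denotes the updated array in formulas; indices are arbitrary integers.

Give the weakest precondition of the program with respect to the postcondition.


Working backward. After the program, z > 0 must hold.
Before z := lim + 2: lim > -2
Before vec[z] := lim - 9: lim > -2
Before lim := z: z > -2
Answer: WP = z > -2


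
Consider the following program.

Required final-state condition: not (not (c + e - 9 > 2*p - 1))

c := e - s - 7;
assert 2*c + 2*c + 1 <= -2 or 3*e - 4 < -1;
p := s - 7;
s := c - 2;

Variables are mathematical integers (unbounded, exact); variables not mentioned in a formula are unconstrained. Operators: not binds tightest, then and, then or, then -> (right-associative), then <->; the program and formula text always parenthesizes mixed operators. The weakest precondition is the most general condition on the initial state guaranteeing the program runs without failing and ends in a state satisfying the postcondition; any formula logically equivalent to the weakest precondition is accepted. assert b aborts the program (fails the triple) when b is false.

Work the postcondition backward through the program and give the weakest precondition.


Working backward. After the program, the postcondition not (not (c + e - 9 > 2*p - 1)) must hold; in canonical form it is c + e > 2*p + 8.
Before s := c - 2: c + e > 2*p + 8
Before p := s - 7: c + e > 2*s - 6
Before assert 2*c + 2*c + 1 <= -2 or 3*e - 4 < -1: (4*c <= -3 or 3*e < 3) and c + e > 2*s - 6
Before c := e - s - 7: (4*e <= 4*s + 25 or 3*e < 3) and 2*e > 3*s + 1
Answer: WP = (4*e <= 4*s + 25 or 3*e < 3) and 2*e > 3*s + 1


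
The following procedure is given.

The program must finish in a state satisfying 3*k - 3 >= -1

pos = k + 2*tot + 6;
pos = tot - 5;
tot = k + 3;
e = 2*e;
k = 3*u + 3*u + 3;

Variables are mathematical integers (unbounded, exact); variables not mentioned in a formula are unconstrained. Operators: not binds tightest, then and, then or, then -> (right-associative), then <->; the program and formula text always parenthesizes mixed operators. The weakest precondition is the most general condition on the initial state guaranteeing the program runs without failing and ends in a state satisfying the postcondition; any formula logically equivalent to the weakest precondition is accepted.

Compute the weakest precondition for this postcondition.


Working backward. After the program, the postcondition 3*k - 3 >= -1 must hold; in canonical form it is 3*k >= 2.
Before k := 3*u + 3*u + 3: 18*u >= -7
Before e := 2*e: 18*u >= -7
Before tot := k + 3: 18*u >= -7
Before pos := tot - 5: 18*u >= -7
Before pos := k + 2*tot + 6: 18*u >= -7
Answer: WP = 18*u >= -7


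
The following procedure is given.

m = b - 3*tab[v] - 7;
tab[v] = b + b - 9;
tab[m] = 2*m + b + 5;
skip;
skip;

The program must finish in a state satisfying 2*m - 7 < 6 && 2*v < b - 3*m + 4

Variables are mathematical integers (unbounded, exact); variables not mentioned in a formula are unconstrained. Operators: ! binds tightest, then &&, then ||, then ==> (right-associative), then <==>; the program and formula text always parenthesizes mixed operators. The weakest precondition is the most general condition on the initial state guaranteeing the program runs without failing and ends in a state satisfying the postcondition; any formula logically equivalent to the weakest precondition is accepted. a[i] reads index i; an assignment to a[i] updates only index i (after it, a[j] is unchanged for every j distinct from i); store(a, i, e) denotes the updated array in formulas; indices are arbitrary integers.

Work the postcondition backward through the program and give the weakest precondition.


Working backward. After the program, the postcondition 2*m - 7 < 6 && 2*v < b - 3*m + 4 must hold; in canonical form it is 2*m < 13 && 3*m + 2*v < b + 4.
Before skip: 2*m < 13 && 3*m + 2*v < b + 4
Before skip: 2*m < 13 && 3*m + 2*v < b + 4
Before tab[m] := 2*m + b + 5: 2*m < 13 && 3*m + 2*v < b + 4
Before tab[v] := b + b - 9: 2*m < 13 && 3*m + 2*v < b + 4
Before m := b - 3*tab[v] - 7: 2*b < 6*tab[v] + 27 && 2*b + 2*v < 9*tab[v] + 25
Answer: WP = 2*b < 6*tab[v] + 27 && 2*b + 2*v < 9*tab[v] + 25


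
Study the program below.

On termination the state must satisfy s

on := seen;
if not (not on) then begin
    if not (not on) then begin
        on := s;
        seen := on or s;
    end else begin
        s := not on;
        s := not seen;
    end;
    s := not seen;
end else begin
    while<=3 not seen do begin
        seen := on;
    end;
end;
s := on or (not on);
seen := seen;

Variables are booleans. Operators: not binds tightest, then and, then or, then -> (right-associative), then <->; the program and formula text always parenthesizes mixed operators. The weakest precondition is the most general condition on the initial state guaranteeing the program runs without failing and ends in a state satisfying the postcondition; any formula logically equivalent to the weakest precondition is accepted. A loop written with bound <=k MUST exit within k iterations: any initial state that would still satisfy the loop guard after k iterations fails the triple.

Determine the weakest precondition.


Working backward. After the program, s must hold.
Before seen := seen: s
Before s := on or (not on): true
Then branch requires true; else branch requires (not seen) -> ((not on) -> ((not on) -> on)).
Before the if: (not on) -> ((not seen) -> ((not on) -> ((not on) -> on)))
Before on := seen: (not seen) -> ((not seen) -> ((not seen) -> ((not seen) -> seen)))
Answer: WP = (not seen) -> ((not seen) -> ((not seen) -> ((not seen) -> seen)))


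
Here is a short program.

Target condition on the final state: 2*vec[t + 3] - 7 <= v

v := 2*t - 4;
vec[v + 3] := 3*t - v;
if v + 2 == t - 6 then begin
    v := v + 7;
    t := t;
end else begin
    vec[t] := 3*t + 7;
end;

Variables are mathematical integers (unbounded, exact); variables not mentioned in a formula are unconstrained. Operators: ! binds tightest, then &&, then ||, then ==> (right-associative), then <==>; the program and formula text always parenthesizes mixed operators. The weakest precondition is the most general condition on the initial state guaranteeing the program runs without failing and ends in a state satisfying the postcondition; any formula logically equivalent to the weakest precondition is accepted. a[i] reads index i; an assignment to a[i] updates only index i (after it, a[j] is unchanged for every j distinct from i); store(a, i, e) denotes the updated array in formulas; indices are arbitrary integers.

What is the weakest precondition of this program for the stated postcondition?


Working backward. After the program, the postcondition 2*vec[t + 3] - 7 <= v must hold; in canonical form it is 2*vec[t + 3] <= v + 7.
Then branch requires 2*vec[t + 3] <= v + 14; else branch requires 2*store(vec, t, 3*t + 7)[t + 3] <= v + 7.
Before the if: (v == t - 8 ==> 2*vec[t + 3] <= v + 14) && ((!(v == t - 8)) ==> 2*store(vec, t, 3*t + 7)[t + 3] <= v + 7)
Before vec[v + 3] := 3*t - v: (v == t - 8 ==> 2*store(vec, v + 3, 3*t - v)[t + 3] <= v + 14) && ((!(v == t - 8)) ==> 2*store(store(vec, v + 3, 3*t - v), t, 3*t + 7)[t + 3] <= v + 7)
Before v := 2*t - 4: (t == -4 ==> 2*store(vec, 2*t - 1, t + 4)[t + 3] <= 2*t + 10) && ((!(t == -4)) ==> 2*store(store(vec, 2*t - 1, t + 4), t, 3*t + 7)[t + 3] <= 2*t + 3)
Answer: WP = (t == -4 ==> 2*store(vec, 2*t - 1, t + 4)[t + 3] <= 2*t + 10) && ((!(t == -4)) ==> 2*store(store(vec, 2*t - 1, t + 4), t, 3*t + 7)[t + 3] <= 2*t + 3)


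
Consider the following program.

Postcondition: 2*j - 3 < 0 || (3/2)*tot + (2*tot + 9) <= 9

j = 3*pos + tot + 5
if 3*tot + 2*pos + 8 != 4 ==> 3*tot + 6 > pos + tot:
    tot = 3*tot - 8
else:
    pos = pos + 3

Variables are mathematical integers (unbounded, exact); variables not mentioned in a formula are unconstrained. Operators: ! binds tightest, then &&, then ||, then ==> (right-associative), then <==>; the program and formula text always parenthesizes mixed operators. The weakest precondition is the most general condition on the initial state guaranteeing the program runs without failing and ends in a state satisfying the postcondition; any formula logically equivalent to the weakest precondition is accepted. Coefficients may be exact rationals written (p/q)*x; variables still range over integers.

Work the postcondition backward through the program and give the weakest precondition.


Working backward. After the program, the postcondition 2*j - 3 < 0 || (3/2)*tot + (2*tot + 9) <= 9 must hold; in canonical form it is 2*j < 3 || (7/2)*tot <= 0.
Then branch requires 2*j < 3 || (21/2)*tot <= 28; else branch requires 2*j < 3 || (7/2)*tot <= 0.
Before the if: ((2*pos + 3*tot != -4 ==> 2*tot > pos - 6) ==> (2*j < 3 || (21/2)*tot <= 28)) && ((!(2*pos + 3*tot != -4 ==> 2*tot > pos - 6)) ==> (2*j < 3 || (7/2)*tot <= 0))
Before j := 3*pos + tot + 5: ((2*pos + 3*tot != -4 ==> 2*tot > pos - 6) ==> (6*pos + 2*tot < -7 || (21/2)*tot <= 28)) && ((!(2*pos + 3*tot != -4 ==> 2*tot > pos - 6)) ==> (6*pos + 2*tot < -7 || (7/2)*tot <= 0))
Answer: WP = ((2*pos + 3*tot != -4 ==> 2*tot > pos - 6) ==> (6*pos + 2*tot < -7 || (21/2)*tot <= 28)) && ((!(2*pos + 3*tot != -4 ==> 2*tot > pos - 6)) ==> (6*pos + 2*tot < -7 || (7/2)*tot <= 0))


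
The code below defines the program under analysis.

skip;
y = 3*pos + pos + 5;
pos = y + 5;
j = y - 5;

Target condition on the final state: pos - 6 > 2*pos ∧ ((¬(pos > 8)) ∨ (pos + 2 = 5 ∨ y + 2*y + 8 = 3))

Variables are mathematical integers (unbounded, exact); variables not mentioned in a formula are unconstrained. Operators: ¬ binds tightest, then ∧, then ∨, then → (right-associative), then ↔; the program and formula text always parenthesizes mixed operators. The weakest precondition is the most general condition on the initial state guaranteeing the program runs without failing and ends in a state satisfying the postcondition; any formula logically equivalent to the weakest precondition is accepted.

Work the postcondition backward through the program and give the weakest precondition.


Working backward. After the program, the postcondition pos - 6 > 2*pos ∧ ((¬(pos > 8)) ∨ (pos + 2 = 5 ∨ y + 2*y + 8 = 3)) must hold; in canonical form it is pos < -6 ∧ ((¬(pos > 8)) ∨ pos = 3 ∨ 3*y = -5).
Before j := y - 5: pos < -6 ∧ ((¬(pos > 8)) ∨ pos = 3 ∨ 3*y = -5)
Before pos := y + 5: y < -11 ∧ ((¬(y > 3)) ∨ y = -2 ∨ 3*y = -5)
Before y := 3*pos + pos + 5: 4*pos < -16 ∧ ((¬(4*pos > -2)) ∨ 4*pos = -7 ∨ 12*pos = -20)
Before skip: 4*pos < -16 ∧ ((¬(4*pos > -2)) ∨ 4*pos = -7 ∨ 12*pos = -20)
Answer: WP = 4*pos < -16 ∧ ((¬(4*pos > -2)) ∨ 4*pos = -7 ∨ 12*pos = -20)


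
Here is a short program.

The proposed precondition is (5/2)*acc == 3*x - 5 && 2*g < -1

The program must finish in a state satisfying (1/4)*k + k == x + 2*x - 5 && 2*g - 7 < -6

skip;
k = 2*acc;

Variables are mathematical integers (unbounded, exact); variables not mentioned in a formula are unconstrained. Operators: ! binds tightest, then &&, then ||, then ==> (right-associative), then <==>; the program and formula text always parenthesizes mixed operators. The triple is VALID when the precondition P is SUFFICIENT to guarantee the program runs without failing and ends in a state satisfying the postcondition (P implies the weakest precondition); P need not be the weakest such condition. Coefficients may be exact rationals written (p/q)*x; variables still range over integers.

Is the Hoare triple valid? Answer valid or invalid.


Working backward. After the program, the postcondition (1/4)*k + k == x + 2*x - 5 && 2*g - 7 < -6 must hold; in canonical form it is (5/4)*k == 3*x - 5 && 2*g < 1.
Before k := 2*acc: (5/2)*acc == 3*x - 5 && 2*g < 1
Before skip: (5/2)*acc == 3*x - 5 && 2*g < 1
The weakest precondition is (5/2)*acc == 3*x - 5 && 2*g < 1.
Check whether (5/2)*acc == 3*x - 5 && 2*g < -1 implies it.
Every state satisfying the precondition satisfies the weakest precondition: the implication holds.
Answer: valid


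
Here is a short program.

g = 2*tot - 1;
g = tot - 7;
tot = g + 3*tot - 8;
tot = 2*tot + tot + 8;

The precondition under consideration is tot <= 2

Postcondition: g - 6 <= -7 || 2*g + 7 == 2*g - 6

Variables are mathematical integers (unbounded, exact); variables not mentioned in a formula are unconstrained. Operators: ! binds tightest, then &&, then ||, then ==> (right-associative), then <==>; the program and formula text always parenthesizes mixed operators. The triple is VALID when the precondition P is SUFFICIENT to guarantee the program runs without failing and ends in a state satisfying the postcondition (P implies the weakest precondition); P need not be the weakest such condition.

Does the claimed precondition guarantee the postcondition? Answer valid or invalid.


Working backward. After the program, the postcondition g - 6 <= -7 || 2*g + 7 == 2*g - 6 must hold; in canonical form it is g <= -1.
Before tot := 2*tot + tot + 8: g <= -1
Before tot := g + 3*tot - 8: g <= -1
Before g := tot - 7: tot <= 6
Before g := 2*tot - 1: tot <= 6
The weakest precondition is tot <= 6.
Check whether tot <= 2 implies it.
Every state satisfying the precondition satisfies the weakest precondition: the implication holds.
Answer: valid


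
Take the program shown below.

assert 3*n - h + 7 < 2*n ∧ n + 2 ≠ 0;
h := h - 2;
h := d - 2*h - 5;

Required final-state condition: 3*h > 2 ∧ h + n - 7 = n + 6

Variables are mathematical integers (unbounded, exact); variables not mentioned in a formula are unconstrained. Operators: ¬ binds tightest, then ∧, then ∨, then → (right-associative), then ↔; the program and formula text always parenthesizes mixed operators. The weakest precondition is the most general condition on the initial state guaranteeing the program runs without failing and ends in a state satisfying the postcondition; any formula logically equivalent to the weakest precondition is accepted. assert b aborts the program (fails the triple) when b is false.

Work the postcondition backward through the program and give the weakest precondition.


Working backward. After the program, the postcondition 3*h > 2 ∧ h + n - 7 = n + 6 must hold; in canonical form it is 3*h > 2 ∧ h = 13.
Before h := d - 2*h - 5: 3*d > 6*h + 17 ∧ d = 2*h + 18
Before h := h - 2: 3*d > 6*h + 5 ∧ d = 2*h + 14
Before assert 3*n - h + 7 < 2*n ∧ n + 2 ≠ 0: n < h - 7 ∧ n ≠ -2 ∧ 3*d > 6*h + 5 ∧ d = 2*h + 14
Answer: WP = n < h - 7 ∧ n ≠ -2 ∧ 3*d > 6*h + 5 ∧ d = 2*h + 14


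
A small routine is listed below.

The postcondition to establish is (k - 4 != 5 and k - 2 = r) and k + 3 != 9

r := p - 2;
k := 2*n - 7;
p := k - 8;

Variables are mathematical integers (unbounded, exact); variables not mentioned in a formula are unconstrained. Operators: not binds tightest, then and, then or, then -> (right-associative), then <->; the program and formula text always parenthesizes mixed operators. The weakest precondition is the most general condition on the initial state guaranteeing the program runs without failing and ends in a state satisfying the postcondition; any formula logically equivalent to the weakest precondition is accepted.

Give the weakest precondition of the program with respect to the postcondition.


Working backward. After the program, the postcondition (k - 4 != 5 and k - 2 = r) and k + 3 != 9 must hold; in canonical form it is k != 9 and k = r + 2 and k != 6.
Before p := k - 8: k != 9 and k = r + 2 and k != 6
Before k := 2*n - 7: 2*n != 16 and 2*n = r + 9 and 2*n != 13
Before r := p - 2: 2*n != 16 and 2*n = p + 7 and 2*n != 13
Answer: WP = 2*n != 16 and 2*n = p + 7 and 2*n != 13


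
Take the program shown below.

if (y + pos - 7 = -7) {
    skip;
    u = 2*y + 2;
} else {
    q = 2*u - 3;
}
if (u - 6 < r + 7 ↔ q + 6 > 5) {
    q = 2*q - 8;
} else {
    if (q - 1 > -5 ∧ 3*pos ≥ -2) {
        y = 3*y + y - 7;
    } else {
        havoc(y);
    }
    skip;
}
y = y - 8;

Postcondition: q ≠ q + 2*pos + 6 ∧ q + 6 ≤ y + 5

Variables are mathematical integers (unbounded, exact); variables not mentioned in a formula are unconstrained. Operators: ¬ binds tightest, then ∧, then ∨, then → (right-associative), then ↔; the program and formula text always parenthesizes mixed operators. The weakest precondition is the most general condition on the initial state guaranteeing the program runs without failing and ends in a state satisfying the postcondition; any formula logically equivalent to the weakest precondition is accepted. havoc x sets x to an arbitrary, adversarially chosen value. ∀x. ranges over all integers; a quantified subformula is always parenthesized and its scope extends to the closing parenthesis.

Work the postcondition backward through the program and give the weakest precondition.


Working backward. After the program, the postcondition q ≠ q + 2*pos + 6 ∧ q + 6 ≤ y + 5 must hold; in canonical form it is 2*pos ≠ -6 ∧ q ≤ y - 1.
Before y := y - 8: 2*pos ≠ -6 ∧ q ≤ y - 9
Then branch requires 2*pos ≠ -6 ∧ 2*q ≤ y - 1; else branch requires ((q > -4 ∧ 3*pos ≥ -2) → (2*pos ≠ -6 ∧ q ≤ 4*y - 16)) ∧ ((¬(q > -4 ∧ 3*pos ≥ -2)) → (∀y_1. (2*pos ≠ -6 ∧ q ≤ y_1 - 9))).
Before the if: ((u < r + 13 ↔ q > -1) → (2*pos ≠ -6 ∧ 2*q ≤ y - 1)) ∧ ((¬(u < r + 13 ↔ q > -1)) → (((q > -4 ∧ 3*pos ≥ -2) → (2*pos ≠ -6 ∧ q ≤ 4*y - 16)) ∧ ((¬(q > -4 ∧ 3*pos ≥ -2)) → (∀y_1. (2*pos ≠ -6 ∧ q ≤ y_1 - 9)))))
Then branch requires ((2*y < r + 11 ↔ q > -1) → (2*pos ≠ -6 ∧ 2*q ≤ y - 1)) ∧ ((¬(2*y < r + 11 ↔ q > -1)) → (((q > -4 ∧ 3*pos ≥ -2) → (2*pos ≠ -6 ∧ q ≤ 4*y - 16)) ∧ ((¬(q > -4 ∧ 3*pos ≥ -2)) → (∀y_1. (2*pos ≠ -6 ∧ q ≤ y_1 - 9))))); else branch requires ((u < r + 13 ↔ 2*u > 2) → (2*pos ≠ -6 ∧ 4*u ≤ y + 5)) ∧ ((¬(u < r + 13 ↔ 2*u > 2)) → (((2*u > -1 ∧ 3*pos ≥ -2) → (2*pos ≠ -6 ∧ 2*u ≤ 4*y - 13)) ∧ ((¬(2*u > -1 ∧ 3*pos ≥ -2)) → (∀y_1. (2*pos ≠ -6 ∧ 2*u ≤ y_1 - 6))))).
Before the if: (pos + y = 0 → (((2*y < r + 11 ↔ q > -1) → (2*pos ≠ -6 ∧ 2*q ≤ y - 1)) ∧ ((¬(2*y < r + 11 ↔ q > -1)) → (((q > -4 ∧ 3*pos ≥ -2) → (2*pos ≠ -6 ∧ q ≤ 4*y - 16)) ∧ ((¬(q > -4 ∧ 3*pos ≥ -2)) → (∀y_1. (2*pos ≠ -6 ∧ q ≤ y_1 - 9))))))) ∧ ((¬(pos + y = 0)) → (((u < r + 13 ↔ 2*u > 2) → (2*pos ≠ -6 ∧ 4*u ≤ y + 5)) ∧ ((¬(u < r + 13 ↔ 2*u > 2)) → (((2*u > -1 ∧ 3*pos ≥ -2) → (2*pos ≠ -6 ∧ 2*u ≤ 4*y - 13)) ∧ ((¬(2*u > -1 ∧ 3*pos ≥ -2)) → (∀y_1. (2*pos ≠ -6 ∧ 2*u ≤ y_1 - 6)))))))
Answer: WP = (pos + y = 0 → (((2*y < r + 11 ↔ q > -1) → (2*pos ≠ -6 ∧ 2*q ≤ y - 1)) ∧ ((¬(2*y < r + 11 ↔ q > -1)) → (((q > -4 ∧ 3*pos ≥ -2) → (2*pos ≠ -6 ∧ q ≤ 4*y - 16)) ∧ ((¬(q > -4 ∧ 3*pos ≥ -2)) → (∀y_1. (2*pos ≠ -6 ∧ q ≤ y_1 - 9))))))) ∧ ((¬(pos + y = 0)) → (((u < r + 13 ↔ 2*u > 2) → (2*pos ≠ -6 ∧ 4*u ≤ y + 5)) ∧ ((¬(u < r + 13 ↔ 2*u > 2)) → (((2*u > -1 ∧ 3*pos ≥ -2) → (2*pos ≠ -6 ∧ 2*u ≤ 4*y - 13)) ∧ ((¬(2*u > -1 ∧ 3*pos ≥ -2)) → (∀y_1. (2*pos ≠ -6 ∧ 2*u ≤ y_1 - 6)))))))


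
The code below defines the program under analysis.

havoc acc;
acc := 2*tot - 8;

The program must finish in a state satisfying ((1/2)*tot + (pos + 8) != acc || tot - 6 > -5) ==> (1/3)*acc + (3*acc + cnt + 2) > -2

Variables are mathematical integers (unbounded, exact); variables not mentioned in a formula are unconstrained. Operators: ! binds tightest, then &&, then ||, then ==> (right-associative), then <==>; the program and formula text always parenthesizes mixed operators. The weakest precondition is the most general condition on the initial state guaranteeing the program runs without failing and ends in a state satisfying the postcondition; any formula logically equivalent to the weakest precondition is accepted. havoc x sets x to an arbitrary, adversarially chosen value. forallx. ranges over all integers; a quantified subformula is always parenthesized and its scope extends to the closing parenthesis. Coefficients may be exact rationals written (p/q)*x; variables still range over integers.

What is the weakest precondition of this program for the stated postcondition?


Working backward. After the program, the postcondition ((1/2)*tot + (pos + 8) != acc || tot - 6 > -5) ==> (1/3)*acc + (3*acc + cnt + 2) > -2 must hold; in canonical form it is (pos + (1/2)*tot != acc - 8 || tot > 1) ==> (10/3)*acc + cnt > -4.
Before acc := 2*tot - 8: (pos != (3/2)*tot - 16 || tot > 1) ==> cnt + (20/3)*tot > 68/3
Before havoc acc: (pos != (3/2)*tot - 16 || tot > 1) ==> cnt + (20/3)*tot > 68/3
Answer: WP = (pos != (3/2)*tot - 16 || tot > 1) ==> cnt + (20/3)*tot > 68/3


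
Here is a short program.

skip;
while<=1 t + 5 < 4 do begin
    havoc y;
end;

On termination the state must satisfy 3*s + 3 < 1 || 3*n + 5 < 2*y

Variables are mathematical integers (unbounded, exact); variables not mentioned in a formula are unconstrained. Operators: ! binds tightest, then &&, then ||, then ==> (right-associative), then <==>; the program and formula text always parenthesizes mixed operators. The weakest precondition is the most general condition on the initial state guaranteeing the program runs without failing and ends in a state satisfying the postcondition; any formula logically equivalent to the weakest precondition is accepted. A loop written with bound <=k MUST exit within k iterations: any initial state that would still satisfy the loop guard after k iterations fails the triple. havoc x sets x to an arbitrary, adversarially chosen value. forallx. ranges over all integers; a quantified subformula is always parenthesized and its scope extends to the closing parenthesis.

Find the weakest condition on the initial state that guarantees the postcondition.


Working backward. After the program, the postcondition 3*s + 3 < 1 || 3*n + 5 < 2*y must hold; in canonical form it is 3*s < -2 || 3*n < 2*y - 5.
Before the loop (bound <=1), unroll the exhaustion recursion (WP_0 = exit-now case; WP_j = one more guarded iteration, up to j = 1):
  WP_0: (!(t < -1)) && (3*s < -2 || 3*n < 2*y - 5)
  WP_1: (t < -1 ==> (forall y_1. ((!(t < -1)) && (3*s < -2 || 3*n < 2*y_1 - 5)))) && ((!(t < -1)) ==> (3*s < -2 || 3*n < 2*y - 5))
So before the loop: (t < -1 ==> (forall y_1. ((!(t < -1)) && (3*s < -2 || 3*n < 2*y_1 - 5)))) && ((!(t < -1)) ==> (3*s < -2 || 3*n < 2*y - 5))
Before skip: (t < -1 ==> (forall y_1. ((!(t < -1)) && (3*s < -2 || 3*n < 2*y_1 - 5)))) && ((!(t < -1)) ==> (3*s < -2 || 3*n < 2*y - 5))
Answer: WP = (t < -1 ==> (forall y_1. ((!(t < -1)) && (3*s < -2 || 3*n < 2*y_1 - 5)))) && ((!(t < -1)) ==> (3*s < -2 || 3*n < 2*y - 5))


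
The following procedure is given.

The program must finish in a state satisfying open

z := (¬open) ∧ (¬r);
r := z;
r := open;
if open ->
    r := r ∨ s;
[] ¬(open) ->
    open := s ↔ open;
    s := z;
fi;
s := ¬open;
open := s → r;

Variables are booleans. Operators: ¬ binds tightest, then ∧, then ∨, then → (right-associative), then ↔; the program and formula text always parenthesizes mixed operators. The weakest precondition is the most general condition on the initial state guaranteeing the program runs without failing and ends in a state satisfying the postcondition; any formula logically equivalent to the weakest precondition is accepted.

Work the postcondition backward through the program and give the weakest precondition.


Working backward. After the program, open must hold.
Before open := s → r: s → r
Before s := ¬open: (¬open) → r
Then branch requires (¬open) → (r ∨ s); else branch requires (¬(s ↔ open)) → r.
Before the if: (open → ((¬open) → (r ∨ s))) ∧ ((¬open) → ((¬(s ↔ open)) → r))
Before r := open: (open → ((¬open) → (open ∨ s))) ∧ ((¬open) → ((¬(s ↔ open)) → open))
Before r := z: (open → ((¬open) → (open ∨ s))) ∧ ((¬open) → ((¬(s ↔ open)) → open))
Before z := (¬open) ∧ (¬r): (open → ((¬open) → (open ∨ s))) ∧ ((¬open) → ((¬(s ↔ open)) → open))
Answer: WP = (open → ((¬open) → (open ∨ s))) ∧ ((¬open) → ((¬(s ↔ open)) → open))


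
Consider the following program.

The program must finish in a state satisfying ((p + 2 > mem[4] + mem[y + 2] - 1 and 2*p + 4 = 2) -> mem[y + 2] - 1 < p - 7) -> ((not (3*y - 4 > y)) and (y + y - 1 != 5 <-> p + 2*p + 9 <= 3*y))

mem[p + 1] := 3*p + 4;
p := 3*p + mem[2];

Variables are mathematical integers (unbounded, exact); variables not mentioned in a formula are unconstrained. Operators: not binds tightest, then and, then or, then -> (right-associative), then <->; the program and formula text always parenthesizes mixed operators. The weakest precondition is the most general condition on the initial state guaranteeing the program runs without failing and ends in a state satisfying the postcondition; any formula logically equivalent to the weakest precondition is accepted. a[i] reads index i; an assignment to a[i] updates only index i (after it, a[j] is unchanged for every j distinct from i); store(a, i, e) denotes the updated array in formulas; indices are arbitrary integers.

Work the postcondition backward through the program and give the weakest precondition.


Working backward. After the program, the postcondition ((p + 2 > mem[4] + mem[y + 2] - 1 and 2*p + 4 = 2) -> mem[y + 2] - 1 < p - 7) -> ((not (3*y - 4 > y)) and (y + y - 1 != 5 <-> p + 2*p + 9 <= 3*y)) must hold; in canonical form it is ((p > mem[y + 2] + mem[4] - 3 and 2*p = -2) -> mem[y + 2] < p - 6) -> ((not (2*y > 4)) and (2*y != 6 <-> 3*p <= 3*y - 9)).
Before p := 3*p + mem[2]: ((mem[2] + 3*p > mem[y + 2] + mem[4] - 3 and 2*mem[2] + 6*p = -2) -> mem[y + 2] < mem[2] + 3*p - 6) -> ((not (2*y > 4)) and (2*y != 6 <-> 3*mem[2] + 9*p <= 3*y - 9))
Before mem[p + 1] := 3*p + 4: ((store(mem, p + 1, 3*p + 4)[2] + 3*p > store(mem, p + 1, 3*p + 4)[y + 2] + store(mem, p + 1, 3*p + 4)[4] - 3 and 2*store(mem, p + 1, 3*p + 4)[2] + 6*p = -2) -> store(mem, p + 1, 3*p + 4)[y + 2] < store(mem, p + 1, 3*p + 4)[2] + 3*p - 6) -> ((not (2*y > 4)) and (2*y != 6 <-> 3*store(mem, p + 1, 3*p + 4)[2] + 9*p <= 3*y - 9))
Answer: WP = ((store(mem, p + 1, 3*p + 4)[2] + 3*p > store(mem, p + 1, 3*p + 4)[y + 2] + store(mem, p + 1, 3*p + 4)[4] - 3 and 2*store(mem, p + 1, 3*p + 4)[2] + 6*p = -2) -> store(mem, p + 1, 3*p + 4)[y + 2] < store(mem, p + 1, 3*p + 4)[2] + 3*p - 6) -> ((not (2*y > 4)) and (2*y != 6 <-> 3*store(mem, p + 1, 3*p + 4)[2] + 9*p <= 3*y - 9))
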